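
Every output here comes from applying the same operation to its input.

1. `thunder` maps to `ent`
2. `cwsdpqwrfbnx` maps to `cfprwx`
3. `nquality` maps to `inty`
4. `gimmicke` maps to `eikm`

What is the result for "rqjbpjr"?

jpr

Each output is the input with this applied: sort the characters into alphabetical order, then keep every other character starting from the second (positions 2nd, 4th, 6th, ...).
Applying both steps to "rqjbpjr": "bjjpqrr", then "jpr".
(Check on "cwsdpqwrfbnx": → "bcdfnpqrswwx" → "cfprwx" ✓)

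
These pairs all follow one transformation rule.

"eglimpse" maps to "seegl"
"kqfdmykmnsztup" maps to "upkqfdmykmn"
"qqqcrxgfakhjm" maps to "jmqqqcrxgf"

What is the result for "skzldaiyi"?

yiskzl

The pattern: move the last 2 characters to the front (rotate right by 2), then delete the last 3 characters.
"skzldaiyi" → "yiskzldai" → "yiskzl".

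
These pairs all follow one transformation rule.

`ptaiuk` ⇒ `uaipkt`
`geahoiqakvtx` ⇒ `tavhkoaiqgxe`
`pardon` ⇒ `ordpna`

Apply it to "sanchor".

The transformation: take characters alternately from the front and the back (1st, last, 2nd, 2nd-last, ...), then move the first 3 characters to the end (rotate left by 3).
Working it through for "sanchor": intermediate "sraonhc", final "onhcsra".

onhcsra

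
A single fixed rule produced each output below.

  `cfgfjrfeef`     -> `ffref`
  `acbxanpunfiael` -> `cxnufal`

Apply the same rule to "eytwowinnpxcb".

ywwnpc

The rule is to keep every other character starting from the second (positions 2nd, 4th, 6th, ...).
Applying that to "eytwowinnpxcb" gives "ywwnpc".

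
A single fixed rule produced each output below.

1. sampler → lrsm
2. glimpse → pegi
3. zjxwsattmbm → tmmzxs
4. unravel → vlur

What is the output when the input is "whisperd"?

prwi

The transformation: keep every other character starting from the first (positions 1st, 3rd, 5th, ...), then swap the front and back halves of the string.
"whisperd" → "prwi".
(Check on "zjxwsattmbm": → "zxstmm" → "tmmzxs" ✓)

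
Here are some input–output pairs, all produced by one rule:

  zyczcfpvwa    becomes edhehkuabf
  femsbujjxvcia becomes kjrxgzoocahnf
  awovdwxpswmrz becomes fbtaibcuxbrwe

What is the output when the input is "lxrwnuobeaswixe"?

qcwbsztgjfxbncj

What's happening: shift every letter 5 places forward in the alphabet (wrapping around).
Applying that to "lxrwnuobeaswixe" gives "qcwbsztgjfxbncj".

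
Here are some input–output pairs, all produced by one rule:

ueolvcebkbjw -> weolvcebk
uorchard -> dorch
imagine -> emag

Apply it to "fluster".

Looking at the pairs, the operation is to swap the first and last characters, then delete the last 3 characters.
Applying both steps to "fluster": "rlustef", then "rlus".

rlus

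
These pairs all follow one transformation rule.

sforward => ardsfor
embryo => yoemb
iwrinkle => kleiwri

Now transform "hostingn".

Each output is the input with this applied: swap the front and back halves of the string, then delete the first character.
Working it through for "hostingn": intermediate "ingnhost", final "ngnhost".
(Check on "iwrinkle": → "nkleiwri" → "kleiwri" ✓)

ngnhost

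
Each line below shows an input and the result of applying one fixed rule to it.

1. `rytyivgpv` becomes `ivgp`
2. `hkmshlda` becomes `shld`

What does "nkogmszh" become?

gmsz

Each output is the input with this applied: move the last character to the front, then keep only the last 4 characters.
Working it through for "nkogmszh": intermediate "hnkogmsz", final "gmsz".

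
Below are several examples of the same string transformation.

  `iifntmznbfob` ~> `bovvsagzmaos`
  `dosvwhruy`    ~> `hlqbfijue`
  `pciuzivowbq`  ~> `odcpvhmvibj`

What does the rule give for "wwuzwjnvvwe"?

jrjjhmjwaii

Rule — shift every letter 13 places forward in the alphabet (wrapping around) — i.e. ROT13, then move the last 2 characters to the front (rotate right by 2).
"wwuzwjnvvwe" → "jjhmjwaiijr" → "jrjjhmjwaii".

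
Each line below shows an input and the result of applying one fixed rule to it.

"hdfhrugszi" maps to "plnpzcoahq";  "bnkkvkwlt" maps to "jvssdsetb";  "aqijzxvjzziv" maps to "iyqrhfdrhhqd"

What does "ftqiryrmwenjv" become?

nbyqzgzuemvrd

The rule is to shift every letter 8 places forward in the alphabet (wrapping around).
Applying that to "ftqiryrmwenjv" gives "nbyqzgzuemvrd".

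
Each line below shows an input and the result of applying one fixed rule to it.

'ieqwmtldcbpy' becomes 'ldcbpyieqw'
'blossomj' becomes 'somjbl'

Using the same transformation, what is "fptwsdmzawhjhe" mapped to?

Each output is the input with this applied: swap the front and back halves of the string, then delete the last 2 characters.
Applying both steps to "fptwsdmzawhjhe": "zawhjhefptwsdm", then "zawhjhefptws".
(Check on "ieqwmtldcbpy": → "ldcbpyieqwmt" → "ldcbpyieqw" ✓)

zawhjhefptws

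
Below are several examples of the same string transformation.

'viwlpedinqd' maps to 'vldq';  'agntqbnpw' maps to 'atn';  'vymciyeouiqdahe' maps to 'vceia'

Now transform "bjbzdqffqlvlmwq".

bzflm

The pattern: keep one character in every 3, starting at position 1 (positions 1st, 4th, 7th, ...).
For "bjbzdqffqlvlmwq" the result is "bzflm".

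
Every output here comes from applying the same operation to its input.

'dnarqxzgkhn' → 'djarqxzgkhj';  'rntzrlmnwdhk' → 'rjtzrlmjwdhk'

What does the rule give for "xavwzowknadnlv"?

The rule is to replace every "n" with "j".
"xavwzowknadnlv" → "xavwzowkjadjlv".

xavwzowkjadjlv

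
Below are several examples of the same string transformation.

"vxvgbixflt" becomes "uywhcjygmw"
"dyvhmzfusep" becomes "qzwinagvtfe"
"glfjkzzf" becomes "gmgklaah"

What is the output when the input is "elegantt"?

The transformation: shift every letter 1 place forward in the alphabet (wrapping around), then swap the first and last characters.
On "elegantt": the first step gives "fmfhbouu", and the second then gives "umfhbouf".

umfhbouf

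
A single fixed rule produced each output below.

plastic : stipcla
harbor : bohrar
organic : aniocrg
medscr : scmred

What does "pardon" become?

Each output is the input with this applied: swap the first and last characters, then move the first 3 characters to the end (rotate left by 3).
Working it through for "pardon": intermediate "nardop", final "dopnar".

dopnar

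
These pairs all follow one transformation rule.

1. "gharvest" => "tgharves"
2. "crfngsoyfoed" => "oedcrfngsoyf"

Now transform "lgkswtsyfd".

In each case the input is transformed by: move the first 3 characters to the end (rotate left by 3), then swap the front and back halves of the string.
Applying both steps to "lgkswtsyfd": "swtsyfdlgk", then "fdlgkswtsy".
(Check on "gharvest": → "rvestgha" → "tgharves" ✓)

fdlgkswtsy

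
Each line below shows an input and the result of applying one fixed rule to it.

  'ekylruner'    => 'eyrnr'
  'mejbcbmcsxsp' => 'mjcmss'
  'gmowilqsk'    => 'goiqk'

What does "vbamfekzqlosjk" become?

What's happening: keep every other character starting from the first (positions 1st, 3rd, 5th, ...).
On "vbamfekzqlosjk" that produces "vafkqoj".

vafkqoj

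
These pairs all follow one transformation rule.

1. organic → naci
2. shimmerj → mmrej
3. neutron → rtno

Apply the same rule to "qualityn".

The rule is to delete the first 3 characters, then swap each adjacent pair of characters (1↔2, 3↔4, ...).
"qualityn" → "lityn" → "ilytn".
(Check on "shimmerj": → "mmerj" → "mmrej" ✓)

ilytn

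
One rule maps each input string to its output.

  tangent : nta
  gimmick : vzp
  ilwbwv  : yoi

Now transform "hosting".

Looking at the pairs, the operation is to shift every letter 13 places forward in the alphabet (wrapping around) — i.e. ROT13, then keep every other character starting from the second (positions 2nd, 4th, 6th, ...).
"hosting" → "ubfgvat" → "bga".
(Check on "tangent": → "gnatrag" → "nta" ✓)

bga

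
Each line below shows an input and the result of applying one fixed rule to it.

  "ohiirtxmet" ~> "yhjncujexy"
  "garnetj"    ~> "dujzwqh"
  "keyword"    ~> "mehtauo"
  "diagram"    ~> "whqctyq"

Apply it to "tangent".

In each case the input is transformed by: move the first 3 characters to the end (rotate left by 3), then shift every letter 10 places backward in the alphabet (wrapping around).
On "tangent": the first step gives "genttan", and the second then gives "wudjjqd".
(Check on "diagram": → "gramdia" → "whqctyq" ✓)

wudjjqd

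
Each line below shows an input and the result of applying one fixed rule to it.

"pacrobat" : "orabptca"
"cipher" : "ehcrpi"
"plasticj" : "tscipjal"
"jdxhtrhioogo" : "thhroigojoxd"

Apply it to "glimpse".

pmeslgi

The pattern: move the first 3 characters to the end (rotate left by 3), then swap each adjacent pair of characters (1↔2, 3↔4, ...).
"glimpse" → "mpsegli" → "pmeslgi".
(Check on "pacrobat": → "robatpac" → "orabptca" ✓)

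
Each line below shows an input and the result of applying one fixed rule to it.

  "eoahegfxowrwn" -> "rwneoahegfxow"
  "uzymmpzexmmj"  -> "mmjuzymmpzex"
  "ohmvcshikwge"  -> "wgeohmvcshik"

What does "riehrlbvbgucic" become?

Rule — move the last 3 characters to the front (rotate right by 3).
On "riehrlbvbgucic" that produces "cicriehrlbvbgu".

cicriehrlbvbgu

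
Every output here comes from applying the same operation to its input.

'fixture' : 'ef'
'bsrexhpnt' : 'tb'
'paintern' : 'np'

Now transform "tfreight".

Looking at the pairs, the operation is to move the first character to the end, then keep only the last 2 characters.
Starting from "tfreight": after the first operation, "freightt"; after the second, "tt".

tt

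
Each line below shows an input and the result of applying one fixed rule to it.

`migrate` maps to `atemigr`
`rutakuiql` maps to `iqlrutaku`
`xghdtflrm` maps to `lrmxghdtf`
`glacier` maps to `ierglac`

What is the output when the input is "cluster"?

terclus

In each case the input is transformed by: move the last 3 characters to the front (rotate right by 3).
Applying that to "cluster" gives "terclus".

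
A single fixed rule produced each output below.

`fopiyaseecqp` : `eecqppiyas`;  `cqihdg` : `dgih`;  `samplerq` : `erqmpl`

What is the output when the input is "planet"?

etan

In each case the input is transformed by: delete the first 2 characters, then swap the front and back halves of the string.
For "planet", step one produces "anet"; step two turns that into "etan".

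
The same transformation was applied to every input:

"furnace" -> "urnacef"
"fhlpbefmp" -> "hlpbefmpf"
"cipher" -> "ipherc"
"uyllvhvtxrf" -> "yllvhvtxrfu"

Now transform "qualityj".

ualityjq

What's happening: move the first character to the end.
So "qualityj" becomes "ualityjq".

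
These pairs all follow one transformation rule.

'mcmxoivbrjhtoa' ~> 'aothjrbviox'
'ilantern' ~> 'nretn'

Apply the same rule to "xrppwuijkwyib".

The transformation: reverse the string, then delete the last 3 characters.
So "xrppwuijkwyib" becomes "biywkjiuwp".
(Check on "ilantern": → "nretnali" → "nretn" ✓)

biywkjiuwp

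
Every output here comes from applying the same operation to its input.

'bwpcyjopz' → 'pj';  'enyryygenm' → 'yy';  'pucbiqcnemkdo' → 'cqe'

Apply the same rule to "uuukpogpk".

uo

What's happening: keep one character in every 3, starting at position 3 (positions 3rd, 6th, 9th, ...), then delete the last character.
Starting from "uuukpogpk": after the first operation, "uok"; after the second, "uo".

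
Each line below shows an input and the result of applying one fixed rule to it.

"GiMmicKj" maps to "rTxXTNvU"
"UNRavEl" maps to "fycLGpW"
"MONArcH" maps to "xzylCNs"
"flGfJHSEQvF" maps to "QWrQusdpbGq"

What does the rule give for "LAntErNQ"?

In each case the input is transformed by: shift every letter 11 places forward in the alphabet (wrapping around), then flip the case of every letter.
Working it through for "LAntErNQ": intermediate "WLyePcYB", final "wlYEpCyb".

wlYEpCyb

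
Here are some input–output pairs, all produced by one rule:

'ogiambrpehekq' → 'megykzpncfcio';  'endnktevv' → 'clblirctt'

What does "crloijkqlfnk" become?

apjmghiojdli

Each output is the input with this applied: shift every letter 2 places backward in the alphabet (wrapping around).
So "crloijkqlfnk" becomes "apjmghiojdli".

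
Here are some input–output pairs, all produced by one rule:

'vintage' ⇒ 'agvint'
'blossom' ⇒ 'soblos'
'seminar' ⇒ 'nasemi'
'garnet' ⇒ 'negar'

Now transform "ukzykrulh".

ulukzykr

The pattern: delete the last character, then move the last 2 characters to the front (rotate right by 2).
Applying both steps to "ukzykrulh": "ukzykrul", then "ulukzykr".
(Check on "garnet": → "garne" → "negar" ✓)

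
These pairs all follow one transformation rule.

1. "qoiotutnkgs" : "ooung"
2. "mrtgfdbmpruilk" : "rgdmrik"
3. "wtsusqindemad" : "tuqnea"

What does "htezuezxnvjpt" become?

tzexvp

The transformation: keep every other character starting from the second (positions 2nd, 4th, 6th, ...).
So "htezuezxnvjpt" becomes "tzexvp".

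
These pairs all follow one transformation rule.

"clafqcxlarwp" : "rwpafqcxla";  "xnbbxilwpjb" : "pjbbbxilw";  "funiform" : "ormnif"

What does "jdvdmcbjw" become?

bjwvdmc

In each case the input is transformed by: delete the first 2 characters, then move the last 3 characters to the front (rotate right by 3).
Working it through for "jdvdmcbjw": intermediate "vdmcbjw", final "bjwvdmc".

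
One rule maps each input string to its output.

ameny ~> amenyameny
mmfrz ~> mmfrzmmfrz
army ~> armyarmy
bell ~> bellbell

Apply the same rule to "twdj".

What's happening: write the whole string twice.
Doing the same to "twdj": "twdjtwdj".

twdjtwdj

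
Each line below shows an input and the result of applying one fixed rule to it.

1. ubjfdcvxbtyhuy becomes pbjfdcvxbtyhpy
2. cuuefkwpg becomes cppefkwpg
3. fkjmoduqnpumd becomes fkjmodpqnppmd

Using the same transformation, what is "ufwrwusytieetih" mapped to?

Rule — replace every "u" with "p".
"ufwrwusytieetih" → "pfwrwpsytieetih".

pfwrwpsytieetih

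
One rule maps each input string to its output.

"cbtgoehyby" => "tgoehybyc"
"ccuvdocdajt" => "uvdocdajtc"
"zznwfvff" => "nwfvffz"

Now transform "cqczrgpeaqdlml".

czrgpeaqdlmlc

Rule — move the first character to the end, then delete the first character.
Applying both steps to "cqczrgpeaqdlml": "qczrgpeaqdlmlc", then "czrgpeaqdlmlc".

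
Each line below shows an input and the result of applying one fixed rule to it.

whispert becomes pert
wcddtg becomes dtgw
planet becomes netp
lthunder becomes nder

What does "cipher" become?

herc

Each output is the input with this applied: swap the front and back halves of the string, then keep only the first 4 characters.
For "cipher", step one produces "hercip"; step two turns that into "herc".
(Check on "whispert": → "pertwhis" → "pert" ✓)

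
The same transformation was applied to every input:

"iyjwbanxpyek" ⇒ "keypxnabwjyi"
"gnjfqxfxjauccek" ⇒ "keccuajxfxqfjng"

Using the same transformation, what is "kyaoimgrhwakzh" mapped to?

hzkawhrgmioayk

In each case the input is transformed by: reverse the string.
For "kyaoimgrhwakzh" the result is "hzkawhrgmioayk".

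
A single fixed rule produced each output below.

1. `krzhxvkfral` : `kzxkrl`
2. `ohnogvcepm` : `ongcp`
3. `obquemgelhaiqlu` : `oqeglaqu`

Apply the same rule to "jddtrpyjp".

The transformation: keep every other character starting from the first (positions 1st, 3rd, 5th, ...).
On "jddtrpyjp" that produces "jdryp".

jdryp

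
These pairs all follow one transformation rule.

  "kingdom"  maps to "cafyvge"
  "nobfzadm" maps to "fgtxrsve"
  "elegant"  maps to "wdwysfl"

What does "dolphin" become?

vgdhzaf

Rule — shift every letter 8 places backward in the alphabet (wrapping around).
"dolphin" → "vgdhzaf".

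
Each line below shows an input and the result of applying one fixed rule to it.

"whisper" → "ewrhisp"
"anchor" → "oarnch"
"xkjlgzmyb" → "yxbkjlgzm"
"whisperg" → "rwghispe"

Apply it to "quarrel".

The pattern: swap the first and last characters, then move the last 2 characters to the front (rotate right by 2).
On "quarrel" that produces "eqluarr".
(Check on "xkjlgzmyb": → "bkjlgzmyx" → "yxbkjlgzm" ✓)

eqluarr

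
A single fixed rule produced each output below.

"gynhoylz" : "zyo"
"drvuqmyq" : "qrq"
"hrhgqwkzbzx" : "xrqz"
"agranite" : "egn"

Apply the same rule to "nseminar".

rsi

The transformation: keep one character in every 3, starting at position 2 (positions 2nd, 5th, 8th, ...), then move the last character to the front.
For "nseminar", step one produces "sir"; step two turns that into "rsi".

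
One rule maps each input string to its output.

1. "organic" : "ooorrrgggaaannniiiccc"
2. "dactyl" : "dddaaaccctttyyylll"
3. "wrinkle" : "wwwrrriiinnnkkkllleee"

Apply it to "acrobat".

In each case the input is transformed by: repeat every character 3 times.
On "acrobat" that produces "aaacccrrrooobbbaaattt".

aaacccrrrooobbbaaattt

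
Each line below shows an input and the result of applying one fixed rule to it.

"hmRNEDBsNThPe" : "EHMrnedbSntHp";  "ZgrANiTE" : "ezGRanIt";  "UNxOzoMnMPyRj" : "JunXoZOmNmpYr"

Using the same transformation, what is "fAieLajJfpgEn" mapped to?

The pattern: flip the case of every letter, then move the last character to the front.
Applying both steps to "fAieLajJfpgEn": "FaIElAJjFPGeN", then "NFaIElAJjFPGe".

NFaIElAJjFPGe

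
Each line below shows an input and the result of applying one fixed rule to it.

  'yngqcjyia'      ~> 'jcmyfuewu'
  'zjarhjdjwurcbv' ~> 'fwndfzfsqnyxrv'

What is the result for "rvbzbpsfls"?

Rule — move the first character to the end, then shift every letter 4 places backward in the alphabet (wrapping around).
Applying both steps to "rvbzbpsfls": "vbzbpsflsr", then "rxvxlobhon".

rxvxlobhon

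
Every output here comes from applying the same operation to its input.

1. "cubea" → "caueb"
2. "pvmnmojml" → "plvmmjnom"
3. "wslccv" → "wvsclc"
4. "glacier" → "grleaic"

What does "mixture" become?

meirxut

Looking at the pairs, the operation is to take characters alternately from the front and the back (1st, last, 2nd, 2nd-last, ...).
On "mixture" that produces "meirxut".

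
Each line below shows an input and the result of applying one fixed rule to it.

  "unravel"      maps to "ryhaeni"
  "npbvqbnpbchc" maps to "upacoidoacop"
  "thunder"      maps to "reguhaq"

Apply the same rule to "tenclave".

irgrapyn

The rule is to shift every letter 13 places forward in the alphabet (wrapping around) — i.e. ROT13, then move the last 2 characters to the front (rotate right by 2).
For "tenclave", step one produces "grapynir"; step two turns that into "irgrapyn".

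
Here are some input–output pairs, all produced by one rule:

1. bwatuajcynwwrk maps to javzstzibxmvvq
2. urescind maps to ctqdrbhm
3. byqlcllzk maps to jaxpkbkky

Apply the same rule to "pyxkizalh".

Each output is the input with this applied: shift every letter 1 place backward in the alphabet (wrapping around), then move the last character to the front.
For "pyxkizalh", step one produces "oxwjhyzkg"; step two turns that into "goxwjhyzk".
(Check on "byqlcllzk": → "axpkbkkyj" → "jaxpkbkky" ✓)

goxwjhyzk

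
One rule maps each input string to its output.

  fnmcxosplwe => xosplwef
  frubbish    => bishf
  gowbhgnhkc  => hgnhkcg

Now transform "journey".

Looking at the pairs, the operation is to move the first character to the end, then delete the first 3 characters.
Working it through for "journey": intermediate "ourneyj", final "neyj".
(Check on "fnmcxosplwe": → "nmcxosplwef" → "xosplwef" ✓)

neyj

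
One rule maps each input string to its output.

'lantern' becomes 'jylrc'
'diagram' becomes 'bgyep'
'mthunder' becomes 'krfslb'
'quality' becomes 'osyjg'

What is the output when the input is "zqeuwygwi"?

xocsuwe

The pattern: shift every letter 2 places backward in the alphabet (wrapping around), then delete the last 2 characters.
For "zqeuwygwi", step one produces "xocsuweug"; step two turns that into "xocsuwe".
(Check on "diagram": → "bgyepyk" → "bgyep" ✓)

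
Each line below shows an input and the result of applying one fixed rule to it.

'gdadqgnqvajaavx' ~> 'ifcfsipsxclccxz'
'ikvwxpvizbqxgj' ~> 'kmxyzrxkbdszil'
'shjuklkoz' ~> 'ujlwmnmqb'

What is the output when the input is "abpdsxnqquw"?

The pattern: shift every letter 2 places forward in the alphabet (wrapping around).
So "abpdsxnqquw" becomes "cdrfuzpsswy".

cdrfuzpsswy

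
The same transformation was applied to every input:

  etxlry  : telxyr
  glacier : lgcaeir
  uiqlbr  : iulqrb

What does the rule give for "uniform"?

nufirom

Rule — swap each adjacent pair of characters (1↔2, 3↔4, ...).
"uniform" → "nufirom".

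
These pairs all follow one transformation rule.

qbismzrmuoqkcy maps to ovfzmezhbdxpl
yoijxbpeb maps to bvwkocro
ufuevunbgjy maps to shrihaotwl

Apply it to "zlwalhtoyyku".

Looking at the pairs, the operation is to delete the first character, then shift every letter 13 places forward in the alphabet (wrapping around) — i.e. ROT13.
Applying both steps to "zlwalhtoyyku": "lwalhtoyyku", then "yjnyugbllxh".
(Check on "yoijxbpeb": → "oijxbpeb" → "bvwkocro" ✓)

yjnyugbllxh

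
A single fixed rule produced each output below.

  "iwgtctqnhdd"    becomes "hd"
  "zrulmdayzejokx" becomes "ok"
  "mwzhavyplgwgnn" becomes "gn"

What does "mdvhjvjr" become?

vj

In each case the input is transformed by: move the last character to the front, then keep only the last 2 characters.
Applying that to "mdvhjvjr" gives "vj".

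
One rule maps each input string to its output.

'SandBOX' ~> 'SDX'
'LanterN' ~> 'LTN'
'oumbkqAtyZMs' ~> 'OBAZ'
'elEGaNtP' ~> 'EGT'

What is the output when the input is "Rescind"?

Looking at the pairs, the operation is to keep one character in every 3, starting at position 1 (positions 1st, 4th, 7th, ...), then convert every letter to uppercase.
Applying both steps to "Rescind": "Rcd", then "RCD".

RCD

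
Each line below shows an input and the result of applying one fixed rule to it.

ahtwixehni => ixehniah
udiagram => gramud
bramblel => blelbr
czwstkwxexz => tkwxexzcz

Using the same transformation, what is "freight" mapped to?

The pattern: move the first 2 characters to the end (rotate left by 2), then delete the first 2 characters.
For "freight", step one produces "eightfr"; step two turns that into "ghtfr".

ghtfr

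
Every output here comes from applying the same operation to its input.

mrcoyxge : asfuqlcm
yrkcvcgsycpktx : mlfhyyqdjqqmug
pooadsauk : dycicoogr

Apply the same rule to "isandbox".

wlgcopbr

The pattern: take characters alternately from the front and the back (1st, last, 2nd, 2nd-last, ...), then shift every letter 12 places backward in the alphabet (wrapping around).
Starting from "isandbox": after the first operation, "ixsoabnd"; after the second, "wlgcopbr".
(Check on "mrcoyxge": → "mergcxoy" → "asfuqlcm" ✓)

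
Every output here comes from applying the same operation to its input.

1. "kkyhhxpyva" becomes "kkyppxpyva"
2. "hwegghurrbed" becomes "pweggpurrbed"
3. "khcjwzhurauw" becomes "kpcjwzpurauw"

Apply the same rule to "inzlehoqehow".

inzlepoqepow

Rule — replace every "h" with "p".
So "inzlehoqehow" becomes "inzlepoqepow".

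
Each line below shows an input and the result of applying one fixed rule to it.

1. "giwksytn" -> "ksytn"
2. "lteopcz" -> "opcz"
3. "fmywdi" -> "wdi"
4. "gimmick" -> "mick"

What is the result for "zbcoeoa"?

oeoa

The rule is to delete the first 3 characters.
On "zbcoeoa" that produces "oeoa".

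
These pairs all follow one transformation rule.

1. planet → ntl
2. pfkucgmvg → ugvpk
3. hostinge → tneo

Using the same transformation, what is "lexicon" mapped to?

The transformation: move the first 3 characters to the end (rotate left by 3), then keep every other character starting from the first (positions 1st, 3rd, 5th, ...).
For "lexicon", step one produces "iconlex"; step two turns that into "iolx".

iolx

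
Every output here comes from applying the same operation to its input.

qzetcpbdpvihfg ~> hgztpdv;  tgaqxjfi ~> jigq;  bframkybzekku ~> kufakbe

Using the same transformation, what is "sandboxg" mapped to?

ogad

The rule is to move the last 3 characters to the front (rotate right by 3), then keep every other character starting from the first (positions 1st, 3rd, 5th, ...).
Doing the same to "sandboxg": "ogad".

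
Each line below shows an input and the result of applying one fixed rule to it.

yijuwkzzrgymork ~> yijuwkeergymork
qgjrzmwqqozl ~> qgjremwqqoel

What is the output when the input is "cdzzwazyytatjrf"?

In each case the input is transformed by: replace every "z" with "e".
Applying that to "cdzzwazyytatjrf" gives "cdeewaeyytatjrf".

cdeewaeyytatjrf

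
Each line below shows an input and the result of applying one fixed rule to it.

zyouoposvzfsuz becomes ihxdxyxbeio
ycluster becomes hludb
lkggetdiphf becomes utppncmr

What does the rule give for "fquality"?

The rule is to shift every letter 9 places forward in the alphabet (wrapping around), then delete the last 3 characters.
So "fquality" becomes "ozdju".

ozdju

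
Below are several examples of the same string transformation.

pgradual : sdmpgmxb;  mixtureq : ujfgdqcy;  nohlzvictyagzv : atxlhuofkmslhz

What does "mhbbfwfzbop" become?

Rule — shift every letter 12 places forward in the alphabet (wrapping around), then move the first character to the end.
"mhbbfwfzbop" → "tnnrirlnaby".

tnnrirlnaby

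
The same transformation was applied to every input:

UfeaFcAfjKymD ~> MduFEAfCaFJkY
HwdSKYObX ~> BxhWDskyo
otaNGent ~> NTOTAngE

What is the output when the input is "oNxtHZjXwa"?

WAOnXThzJx

Rule — move the last 2 characters to the front (rotate right by 2), then flip the case of every letter.
For "oNxtHZjXwa", step one produces "waoNxtHZjX"; step two turns that into "WAOnXThzJx".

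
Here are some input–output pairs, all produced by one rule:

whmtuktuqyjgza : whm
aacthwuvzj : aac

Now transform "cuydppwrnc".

cuy

The pattern: keep only the first 3 characters.
On "cuydppwrnc" that produces "cuy".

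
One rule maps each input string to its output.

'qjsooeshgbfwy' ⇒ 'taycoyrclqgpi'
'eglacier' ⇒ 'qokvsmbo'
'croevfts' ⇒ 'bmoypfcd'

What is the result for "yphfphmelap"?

In each case the input is transformed by: swap each adjacent pair of characters (1↔2, 3↔4, ...), then shift every letter 10 places forward in the alphabet (wrapping around).
Working it through for "yphfphmelap": intermediate "pyfhhpemalp", final "ziprrzowkvz".

ziprrzowkvz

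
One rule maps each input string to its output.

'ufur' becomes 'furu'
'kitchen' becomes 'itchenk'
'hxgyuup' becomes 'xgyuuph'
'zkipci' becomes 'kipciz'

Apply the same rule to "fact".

actf

In each case the input is transformed by: move the first character to the end.
Applying that to "fact" gives "actf".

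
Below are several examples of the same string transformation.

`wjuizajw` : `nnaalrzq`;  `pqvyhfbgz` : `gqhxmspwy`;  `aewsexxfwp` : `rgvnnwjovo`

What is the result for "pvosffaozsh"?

gymjfqjfwrw

Rule — shift every letter 9 places backward in the alphabet (wrapping around), then take characters alternately from the front and the back (1st, last, 2nd, 2nd-last, ...).
Working it through for "pvosffaozsh": intermediate "gmfjwwrfqjy", final "gymjfqjfwrw".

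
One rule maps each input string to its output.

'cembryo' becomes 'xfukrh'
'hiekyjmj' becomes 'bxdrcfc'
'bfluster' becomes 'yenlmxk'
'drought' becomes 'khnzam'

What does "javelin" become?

In each case the input is transformed by: shift every letter 7 places backward in the alphabet (wrapping around), then delete the first character.
On "javelin": the first step gives "ctoxebg", and the second then gives "toxebg".

toxebg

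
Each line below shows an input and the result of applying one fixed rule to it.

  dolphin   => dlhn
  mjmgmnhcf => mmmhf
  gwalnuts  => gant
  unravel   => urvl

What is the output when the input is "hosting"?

Rule — keep every other character starting from the first (positions 1st, 3rd, 5th, ...).
"hosting" → "hsig".

hsig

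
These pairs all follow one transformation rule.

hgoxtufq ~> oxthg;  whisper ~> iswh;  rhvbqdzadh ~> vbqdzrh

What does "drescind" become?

The transformation: delete the last 3 characters, then move the first 2 characters to the end (rotate left by 2).
"drescind" → "dresc" → "escdr".

escdr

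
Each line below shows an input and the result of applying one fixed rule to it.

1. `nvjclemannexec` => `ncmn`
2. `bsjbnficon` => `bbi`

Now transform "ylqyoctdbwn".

Looking at the pairs, the operation is to delete the last 3 characters, then keep one character in every 3, starting at position 1 (positions 1st, 4th, 7th, ...).
Starting from "ylqyoctdbwn": after the first operation, "ylqyoctd"; after the second, "yyt".

yyt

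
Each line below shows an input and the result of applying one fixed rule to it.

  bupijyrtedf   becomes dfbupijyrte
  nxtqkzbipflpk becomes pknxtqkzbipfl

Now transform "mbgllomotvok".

The pattern: move the last 2 characters to the front (rotate right by 2).
So "mbgllomotvok" becomes "okmbgllomotv".

okmbgllomotv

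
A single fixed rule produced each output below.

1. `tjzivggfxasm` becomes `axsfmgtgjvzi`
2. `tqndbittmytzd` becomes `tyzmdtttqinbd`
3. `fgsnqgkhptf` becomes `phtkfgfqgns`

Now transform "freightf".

hgtifefr

Each output is the input with this applied: move the last 3 characters to the front (rotate right by 3), then take characters alternately from the front and the back (1st, last, 2nd, 2nd-last, ...).
Applying both steps to "freightf": "htffreig", then "hgtifefr".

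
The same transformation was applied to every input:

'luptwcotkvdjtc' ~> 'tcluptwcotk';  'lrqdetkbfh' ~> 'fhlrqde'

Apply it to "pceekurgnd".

Rule — move the last 2 characters to the front (rotate right by 2), then delete the last 3 characters.
"pceekurgnd" → "ndpceek".
(Check on "lrqdetkbfh": → "fhlrqdetkb" → "fhlrqde" ✓)

ndpceek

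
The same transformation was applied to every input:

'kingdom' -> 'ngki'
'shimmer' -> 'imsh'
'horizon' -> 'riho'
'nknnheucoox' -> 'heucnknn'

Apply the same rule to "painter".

In each case the input is transformed by: delete the last 3 characters, then swap the front and back halves of the string.
On "painter": the first step gives "pain", and the second then gives "inpa".

inpa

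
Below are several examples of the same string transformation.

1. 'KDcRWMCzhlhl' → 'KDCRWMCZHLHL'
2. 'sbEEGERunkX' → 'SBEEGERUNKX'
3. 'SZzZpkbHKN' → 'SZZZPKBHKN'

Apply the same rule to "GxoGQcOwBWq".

The pattern: convert every letter to uppercase.
So "GxoGQcOwBWq" becomes "GXOGQCOWBWQ".

GXOGQCOWBWQ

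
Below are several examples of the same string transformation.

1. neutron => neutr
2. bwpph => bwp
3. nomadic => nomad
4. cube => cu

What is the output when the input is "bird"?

Looking at the pairs, the operation is to delete the last 2 characters.
So "bird" becomes "bi".

bi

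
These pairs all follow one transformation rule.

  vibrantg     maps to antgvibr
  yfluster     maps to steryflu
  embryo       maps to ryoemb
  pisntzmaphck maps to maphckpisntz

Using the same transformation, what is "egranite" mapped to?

The transformation: swap the front and back halves of the string.
So "egranite" becomes "niteegra".

niteegra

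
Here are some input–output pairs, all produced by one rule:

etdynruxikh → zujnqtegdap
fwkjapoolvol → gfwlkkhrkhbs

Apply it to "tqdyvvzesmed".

Looking at the pairs, the operation is to move the first 2 characters to the end (rotate left by 2), then shift every letter 4 places backward in the alphabet (wrapping around).
"tqdyvvzesmed" → "zurrvaoiazpm".

zurrvaoiazpm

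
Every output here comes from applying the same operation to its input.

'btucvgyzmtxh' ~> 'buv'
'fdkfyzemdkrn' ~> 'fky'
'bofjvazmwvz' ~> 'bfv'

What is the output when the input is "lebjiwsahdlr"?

lbi

The rule is to keep every other character starting from the first (positions 1st, 3rd, 5th, ...), then delete the last 3 characters.
For "lebjiwsahdlr", step one produces "lbishl"; step two turns that into "lbi".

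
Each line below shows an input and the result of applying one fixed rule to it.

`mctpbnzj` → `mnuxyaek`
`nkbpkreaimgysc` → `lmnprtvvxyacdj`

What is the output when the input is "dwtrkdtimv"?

Rule — sort the characters into alphabetical order, then shift every letter 11 places forward in the alphabet (wrapping around).
On "dwtrkdtimv": the first step gives "ddikmrttvw", and the second then gives "ootvxceegh".

ootvxceegh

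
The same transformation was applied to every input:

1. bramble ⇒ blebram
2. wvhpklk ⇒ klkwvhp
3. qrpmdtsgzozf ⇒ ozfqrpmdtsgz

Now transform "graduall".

allgradu

Looking at the pairs, the operation is to move the last 3 characters to the front (rotate right by 3).
So "graduall" becomes "allgradu".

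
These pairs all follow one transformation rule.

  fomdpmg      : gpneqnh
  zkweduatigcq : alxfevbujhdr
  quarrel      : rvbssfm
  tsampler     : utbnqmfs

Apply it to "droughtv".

Looking at the pairs, the operation is to shift every letter 1 place forward in the alphabet (wrapping around).
Applying that to "droughtv" gives "espvhiuw".

espvhiuw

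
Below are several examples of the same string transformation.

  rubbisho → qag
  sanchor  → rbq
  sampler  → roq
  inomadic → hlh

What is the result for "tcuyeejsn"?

In each case the input is transformed by: shift every letter 1 place backward in the alphabet (wrapping around), then keep one character in every 3, starting at position 1 (positions 1st, 4th, 7th, ...).
"tcuyeejsn" → "sbtxddirm" → "sxi".

sxi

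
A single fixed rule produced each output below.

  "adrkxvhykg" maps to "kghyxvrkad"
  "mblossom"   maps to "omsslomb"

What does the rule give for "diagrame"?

Looking at the pairs, the operation is to swap each adjacent pair of characters (1↔2, 3↔4, ...), then reverse the string.
For "diagrame", step one produces "idgaarem"; step two turns that into "meraagdi".
(Check on "mblossom": → "bmolssmo" → "omsslomb" ✓)

meraagdi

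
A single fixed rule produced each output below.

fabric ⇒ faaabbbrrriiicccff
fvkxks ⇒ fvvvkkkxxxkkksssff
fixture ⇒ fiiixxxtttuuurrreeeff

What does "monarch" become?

mooonnnaaarrrccchhhmm

Looking at the pairs, the operation is to repeat every character 3 times, then move the first 2 characters to the end (rotate left by 2).
Starting from "monarch": after the first operation, "mmmooonnnaaarrrccchhh"; after the second, "mooonnnaaarrrccchhhmm".
(Check on "fixture": → "fffiiixxxtttuuurrreee" → "fiiixxxtttuuurrreeeff" ✓)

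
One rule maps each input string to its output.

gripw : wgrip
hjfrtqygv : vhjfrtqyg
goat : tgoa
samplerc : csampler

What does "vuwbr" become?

The transformation: move the last character to the front.
So "vuwbr" becomes "rvuwb".

rvuwb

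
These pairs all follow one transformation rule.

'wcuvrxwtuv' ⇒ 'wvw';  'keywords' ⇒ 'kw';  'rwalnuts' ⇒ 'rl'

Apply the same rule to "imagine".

The transformation: move the last 2 characters to the front (rotate right by 2), then keep one character in every 3, starting at position 3 (positions 3rd, 6th, 9th, ...).
On "imagine": the first step gives "neimagi", and the second then gives "ig".

ig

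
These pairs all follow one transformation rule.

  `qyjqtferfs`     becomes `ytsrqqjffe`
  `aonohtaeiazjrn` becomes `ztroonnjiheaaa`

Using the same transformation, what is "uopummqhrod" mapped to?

What's happening: sort the characters into reverse alphabetical order.
For "uopummqhrod" the result is "uurqpoommhd".

uurqpoommhd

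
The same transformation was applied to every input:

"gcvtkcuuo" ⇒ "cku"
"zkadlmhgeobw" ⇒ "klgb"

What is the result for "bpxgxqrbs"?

pxb

Each output is the input with this applied: keep one character in every 3, starting at position 2 (positions 2nd, 5th, 8th, ...).
For "bpxgxqrbs" the result is "pxb".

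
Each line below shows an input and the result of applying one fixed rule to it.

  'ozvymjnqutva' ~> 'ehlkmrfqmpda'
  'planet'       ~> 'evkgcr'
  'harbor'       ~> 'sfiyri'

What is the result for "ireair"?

rziziv

The pattern: swap the front and back halves of the string, then shift every letter 9 places backward in the alphabet (wrapping around).
For "ireair" the result is "rziziv".
(Check on "harbor": → "borhar" → "sfiyri" ✓)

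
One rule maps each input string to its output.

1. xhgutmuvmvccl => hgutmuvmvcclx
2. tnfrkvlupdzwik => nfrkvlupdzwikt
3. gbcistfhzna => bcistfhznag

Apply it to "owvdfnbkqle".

wvdfnbkqleo

Each output is the input with this applied: move the first character to the end.
For "owvdfnbkqle" the result is "wvdfnbkqleo".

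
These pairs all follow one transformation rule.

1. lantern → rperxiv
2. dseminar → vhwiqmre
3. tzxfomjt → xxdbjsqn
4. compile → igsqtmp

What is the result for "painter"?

Rule — shift every letter 4 places forward in the alphabet (wrapping around), then move the last character to the front.
"painter" → "temrxiv" → "vtemrxi".

vtemrxi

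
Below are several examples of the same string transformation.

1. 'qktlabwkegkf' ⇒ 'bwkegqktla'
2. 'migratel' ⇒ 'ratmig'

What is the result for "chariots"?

riocha

Looking at the pairs, the operation is to delete the last 2 characters, then swap the front and back halves of the string.
Working it through for "chariots": intermediate "chario", final "riocha".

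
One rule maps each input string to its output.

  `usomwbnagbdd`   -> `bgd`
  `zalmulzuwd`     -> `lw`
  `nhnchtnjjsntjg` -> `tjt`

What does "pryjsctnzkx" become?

Looking at the pairs, the operation is to keep one character in every 3, starting at position 3 (positions 3rd, 6th, 9th, ...), then delete the first character.
On "pryjsctnzkx": the first step gives "ycz", and the second then gives "cz".

cz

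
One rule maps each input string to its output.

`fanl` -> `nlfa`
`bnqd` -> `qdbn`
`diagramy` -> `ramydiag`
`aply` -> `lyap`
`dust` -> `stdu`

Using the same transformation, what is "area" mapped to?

The pattern: swap the front and back halves of the string.
For "area" the result is "eaar".

eaar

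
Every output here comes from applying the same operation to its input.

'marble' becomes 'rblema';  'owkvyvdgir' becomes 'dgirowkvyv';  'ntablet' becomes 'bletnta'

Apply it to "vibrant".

Rule — move the last character to the front, then move the last 3 characters to the front (rotate right by 3).
"vibrant" → "tvibran" → "rantvib".

rantvib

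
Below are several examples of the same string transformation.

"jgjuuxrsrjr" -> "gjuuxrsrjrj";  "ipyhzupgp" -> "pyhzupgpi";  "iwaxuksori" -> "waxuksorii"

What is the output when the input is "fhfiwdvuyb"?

hfiwdvuybf

In each case the input is transformed by: move the first character to the end.
For "fhfiwdvuyb" the result is "hfiwdvuybf".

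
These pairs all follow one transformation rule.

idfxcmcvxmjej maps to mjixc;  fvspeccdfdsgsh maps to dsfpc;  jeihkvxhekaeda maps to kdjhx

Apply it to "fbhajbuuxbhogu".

The pattern: keep one character in every 3, starting at position 1 (positions 1st, 4th, 7th, ...), then move the first 3 characters to the end (rotate left by 3).
"fbhajbuuxbhogu" → "faubg" → "bgfau".

bgfau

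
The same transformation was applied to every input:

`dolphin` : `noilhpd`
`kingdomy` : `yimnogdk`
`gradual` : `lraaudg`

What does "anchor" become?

Rule — take characters alternately from the front and the back (1st, last, 2nd, 2nd-last, ...), then move the first character to the end.
"anchor" → "arnoch" → "rnocha".
(Check on "gradual": → "glraaud" → "lraaudg" ✓)

rnocha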